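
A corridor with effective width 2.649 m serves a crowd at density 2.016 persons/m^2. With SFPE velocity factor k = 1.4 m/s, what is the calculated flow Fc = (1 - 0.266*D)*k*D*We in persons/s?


1 - 0.266*D = 1 - 0.266*2.016 = 0.46374
Fs = 0.46374 * 1.4 * 2.016 = 1.3089 persons/(s*m)
Fc = 1.3089 * 2.649 = 3.4672 persons/s

3.4672 persons/s


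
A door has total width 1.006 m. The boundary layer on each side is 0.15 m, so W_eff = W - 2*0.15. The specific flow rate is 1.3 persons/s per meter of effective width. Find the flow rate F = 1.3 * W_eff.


W_eff = 1.006 - 0.30 = 0.706 m
F = 1.3 * 0.706 = 0.91780 persons/s

0.91780 persons/s


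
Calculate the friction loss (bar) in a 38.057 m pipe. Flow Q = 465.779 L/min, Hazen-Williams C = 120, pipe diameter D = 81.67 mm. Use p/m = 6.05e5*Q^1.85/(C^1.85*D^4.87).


Q^1.85 = 86324
C^1.85 = 7022.4
D^4.87 = 2.0500e+09
p/m = 0.0036279 bar/m
p_total = 0.0036279 * 38.057 = 0.13807 bar

0.13807 bar


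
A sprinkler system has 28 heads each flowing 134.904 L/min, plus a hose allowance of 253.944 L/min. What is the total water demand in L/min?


Sprinkler demand = 28 * 134.904 = 3777.312 L/min
Total = 3777.312 + 253.944 = 4031.256 L/min

4031.256 L/min


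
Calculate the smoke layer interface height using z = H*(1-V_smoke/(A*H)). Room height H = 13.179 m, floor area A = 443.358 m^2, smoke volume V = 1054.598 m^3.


V/(A*H) = 0.18049
1 - 0.18049 = 0.81951
z = 13.179 * 0.81951 = 10.800 m

10.800 m


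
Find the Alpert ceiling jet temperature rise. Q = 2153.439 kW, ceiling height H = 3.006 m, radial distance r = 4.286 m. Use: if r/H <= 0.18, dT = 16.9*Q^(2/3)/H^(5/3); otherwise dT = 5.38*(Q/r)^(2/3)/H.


r/H = 4.286 / 3.006 = 1.4258
r/H > 0.18, so dT = 5.38*(Q/r)^(2/3)/H
Q/r = 502.44
(Q/r)^(2/3) = 63.200
dT = 5.38 * 63.200 / 3.006 = 113.11 K

113.11 K


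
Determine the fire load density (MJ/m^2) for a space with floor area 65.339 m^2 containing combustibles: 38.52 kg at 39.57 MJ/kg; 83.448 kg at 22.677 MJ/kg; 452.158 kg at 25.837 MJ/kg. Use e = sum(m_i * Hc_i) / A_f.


Total energy = 38.52*39.57 + 83.448*22.677 + 452.158*25.837
= 1524.236 + 1892.350 + 11682.41
= 15098.99 MJ
e = 15098.99 / 65.339 = 231.09 MJ/m^2

231.09 MJ/m^2


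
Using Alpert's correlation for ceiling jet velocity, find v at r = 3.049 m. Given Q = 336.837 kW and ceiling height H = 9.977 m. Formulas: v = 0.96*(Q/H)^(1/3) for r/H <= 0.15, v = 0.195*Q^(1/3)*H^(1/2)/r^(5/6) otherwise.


r/H = 3.049 / 9.977 = 0.30560
r/H > 0.15, so v = 0.195*Q^(1/3)*H^(1/2)/r^(5/6)
Q^(1/3) = 6.9578
H^(1/2) = 3.1586
r^(5/6) = 2.5320
v = 0.195 * 6.9578 * 3.1586 / 2.5320 = 1.6926 m/s

1.6926 m/s


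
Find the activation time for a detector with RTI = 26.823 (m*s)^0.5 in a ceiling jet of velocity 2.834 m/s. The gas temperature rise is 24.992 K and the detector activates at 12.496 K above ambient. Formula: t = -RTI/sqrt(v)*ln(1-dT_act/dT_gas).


dT_act/dT_gas = 0.5
ln(1 - 0.5) = -0.69315
t = -26.823 / sqrt(2.834) * -0.69315 = 11.044 s

11.044 s


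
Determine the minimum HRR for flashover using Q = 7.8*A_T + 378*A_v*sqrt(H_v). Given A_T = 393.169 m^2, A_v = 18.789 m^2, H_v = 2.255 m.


7.8*A_T = 3066.7
sqrt(H_v) = 1.5017
378*A_v*sqrt(H_v) = 10665
Q = 3066.7 + 10665 = 13732 kW

13732 kW


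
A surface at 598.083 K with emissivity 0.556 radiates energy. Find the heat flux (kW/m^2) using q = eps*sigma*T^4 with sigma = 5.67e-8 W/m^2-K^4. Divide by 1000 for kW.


T^4 = 1.2795e+11
q = 0.556 * 5.67e-8 * 1.2795e+11 / 1000 = 4.0337 kW/m^2

4.0337 kW/m^2


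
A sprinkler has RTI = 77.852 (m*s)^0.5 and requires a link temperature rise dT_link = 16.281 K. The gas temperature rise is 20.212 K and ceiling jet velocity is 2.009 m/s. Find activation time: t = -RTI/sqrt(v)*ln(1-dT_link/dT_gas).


dT_link/dT_gas = 0.80551
ln(1 - 0.80551) = -1.6374
t = -77.852 / sqrt(2.009) * -1.6374 = 89.935 s

89.935 s


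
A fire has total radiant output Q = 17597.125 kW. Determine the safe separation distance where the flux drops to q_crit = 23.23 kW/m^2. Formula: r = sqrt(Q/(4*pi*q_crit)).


4*pi*q_crit = 291.92
Q/(4*pi*q_crit) = 60.281
r = sqrt(60.281) = 7.7641 m

7.7641 m


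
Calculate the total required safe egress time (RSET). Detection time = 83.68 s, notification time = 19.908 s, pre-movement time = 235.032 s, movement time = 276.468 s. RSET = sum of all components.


Total = 83.68 + 19.908 + 235.032 + 276.468 = 615.088 s

615.088 s


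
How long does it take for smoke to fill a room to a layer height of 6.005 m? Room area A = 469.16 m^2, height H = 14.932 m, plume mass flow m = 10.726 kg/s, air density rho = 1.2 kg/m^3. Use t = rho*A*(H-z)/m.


H - z = 8.927 m
t = 1.2 * 469.16 * 8.927 / 10.726 = 468.57 s

468.57 s


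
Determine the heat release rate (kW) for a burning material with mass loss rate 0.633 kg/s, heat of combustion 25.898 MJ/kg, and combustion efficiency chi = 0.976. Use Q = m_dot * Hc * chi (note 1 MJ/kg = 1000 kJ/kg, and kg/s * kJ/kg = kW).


Hc = 25.898 MJ/kg = 25.898 * 1000 kJ/kg = 25898 kJ/kg
Q = 0.633 kg/s * 25898 kJ/kg * 0.976 = 16000 kW

16000 kW


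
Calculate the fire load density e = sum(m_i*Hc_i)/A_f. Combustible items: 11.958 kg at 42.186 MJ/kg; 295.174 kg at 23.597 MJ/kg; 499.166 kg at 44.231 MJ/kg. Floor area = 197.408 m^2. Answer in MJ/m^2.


Total energy = 11.958*42.186 + 295.174*23.597 + 499.166*44.231
= 504.4602 + 6965.221 + 22078.61
= 29548.29 MJ
e = 29548.29 / 197.408 = 149.68 MJ/m^2

149.68 MJ/m^2


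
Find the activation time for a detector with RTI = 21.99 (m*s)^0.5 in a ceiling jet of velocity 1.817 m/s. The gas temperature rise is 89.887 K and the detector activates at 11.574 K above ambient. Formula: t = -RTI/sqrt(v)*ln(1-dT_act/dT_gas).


dT_act/dT_gas = 0.12876
ln(1 - 0.12876) = -0.13784
t = -21.99 / sqrt(1.817) * -0.13784 = 2.2487 s

2.2487 s


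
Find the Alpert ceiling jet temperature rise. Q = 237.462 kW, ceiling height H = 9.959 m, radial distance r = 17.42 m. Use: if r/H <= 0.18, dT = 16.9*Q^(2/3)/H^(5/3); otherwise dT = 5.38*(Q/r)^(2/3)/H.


r/H = 17.42 / 9.959 = 1.7492
r/H > 0.18, so dT = 5.38*(Q/r)^(2/3)/H
Q/r = 13.632
(Q/r)^(2/3) = 5.7064
dT = 5.38 * 5.7064 / 9.959 = 3.0827 K

3.0827 K


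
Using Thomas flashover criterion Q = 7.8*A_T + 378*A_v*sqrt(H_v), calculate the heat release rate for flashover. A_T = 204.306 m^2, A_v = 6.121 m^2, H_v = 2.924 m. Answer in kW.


7.8*A_T = 1593.6
sqrt(H_v) = 1.7100
378*A_v*sqrt(H_v) = 3956.4
Q = 1593.6 + 3956.4 = 5550.0 kW

5550.0 kW


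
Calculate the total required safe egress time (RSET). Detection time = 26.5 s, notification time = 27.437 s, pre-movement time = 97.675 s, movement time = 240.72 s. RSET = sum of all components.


Total = 26.5 + 27.437 + 97.675 + 240.72 = 392.332 s

392.332 s


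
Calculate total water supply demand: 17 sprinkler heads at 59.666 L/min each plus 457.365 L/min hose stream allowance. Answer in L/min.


Sprinkler demand = 17 * 59.666 = 1014.322 L/min
Total = 1014.322 + 457.365 = 1471.687 L/min

1471.687 L/min


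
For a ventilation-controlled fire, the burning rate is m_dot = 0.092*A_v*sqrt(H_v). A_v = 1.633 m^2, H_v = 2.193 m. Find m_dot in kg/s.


sqrt(H_v) = 1.4809
m_dot = 0.092 * 1.633 * 1.4809 = 0.22248 kg/s

0.22248 kg/s


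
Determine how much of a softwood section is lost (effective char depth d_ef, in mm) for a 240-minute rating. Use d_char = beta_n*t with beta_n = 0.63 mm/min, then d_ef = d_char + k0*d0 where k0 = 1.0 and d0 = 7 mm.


d_char = 0.63 * 240 = 151.2 mm
d_ef = 151.2 + 1.0*7 = 158.2 mm

158.2 mm


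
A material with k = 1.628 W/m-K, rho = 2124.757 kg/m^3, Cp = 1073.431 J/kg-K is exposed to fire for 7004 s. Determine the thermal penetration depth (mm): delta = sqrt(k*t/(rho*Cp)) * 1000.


alpha = 1.628 / (2124.757 * 1073.431) = 7.1379e-07 m^2/s
alpha * t = 0.0049994
delta = sqrt(0.0049994) * 1000 = 70.706 mm

70.706 mm


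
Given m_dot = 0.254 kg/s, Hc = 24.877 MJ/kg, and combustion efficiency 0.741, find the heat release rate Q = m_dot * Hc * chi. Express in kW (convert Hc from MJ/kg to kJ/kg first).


Hc = 24.877 MJ/kg = 24.877 * 1000 kJ/kg = 24877 kJ/kg
Q = 0.254 kg/s * 24877 kJ/kg * 0.741 = 4682.2 kW

4682.2 kW


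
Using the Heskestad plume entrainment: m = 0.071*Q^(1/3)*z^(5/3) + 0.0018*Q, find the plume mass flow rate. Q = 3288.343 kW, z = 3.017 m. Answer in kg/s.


Q^(1/3) = 14.871
z^(5/3) = 6.2993
First term = 0.071 * 14.871 * 6.2993 = 6.6508
Second term = 0.0018 * 3288.343 = 5.9190
m = 12.570 kg/s

12.570 kg/s


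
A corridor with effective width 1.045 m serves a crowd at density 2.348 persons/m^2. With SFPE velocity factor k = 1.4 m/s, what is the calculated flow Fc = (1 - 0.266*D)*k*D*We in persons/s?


1 - 0.266*D = 1 - 0.266*2.348 = 0.37543
Fs = 0.37543 * 1.4 * 2.348 = 1.2341 persons/(s*m)
Fc = 1.2341 * 1.045 = 1.2897 persons/s

1.2897 persons/s


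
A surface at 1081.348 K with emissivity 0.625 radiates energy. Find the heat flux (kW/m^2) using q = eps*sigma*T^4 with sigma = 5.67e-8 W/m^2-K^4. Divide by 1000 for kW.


T^4 = 1.3673e+12
q = 0.625 * 5.67e-8 * 1.3673e+12 / 1000 = 48.453 kW/m^2

48.453 kW/m^2


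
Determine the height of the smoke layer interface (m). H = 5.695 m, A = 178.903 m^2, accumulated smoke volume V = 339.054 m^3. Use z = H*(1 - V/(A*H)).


V/(A*H) = 0.33278
1 - 0.33278 = 0.66722
z = 5.695 * 0.66722 = 3.7998 m

3.7998 m


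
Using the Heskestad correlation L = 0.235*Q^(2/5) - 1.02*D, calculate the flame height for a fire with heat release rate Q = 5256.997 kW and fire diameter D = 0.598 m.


Q^(2/5) = 30.782
0.235 * Q^(2/5) = 7.2337
1.02 * D = 0.60996
L = 6.6238 m

6.6238 m


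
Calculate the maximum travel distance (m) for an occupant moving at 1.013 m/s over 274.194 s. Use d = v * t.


d = 1.013 * 274.194 = 277.76 m

277.76 m


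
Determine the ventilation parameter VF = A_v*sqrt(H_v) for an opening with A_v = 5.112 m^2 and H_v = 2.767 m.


sqrt(H_v) = 1.6634
VF = 5.112 * 1.6634 = 8.5035 m^(5/2)

8.5035 m^(5/2)


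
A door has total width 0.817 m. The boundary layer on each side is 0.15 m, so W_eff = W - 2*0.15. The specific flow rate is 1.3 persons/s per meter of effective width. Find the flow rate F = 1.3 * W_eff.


W_eff = 0.817 - 0.30 = 0.517 m
F = 1.3 * 0.517 = 0.67210 persons/s

0.67210 persons/s


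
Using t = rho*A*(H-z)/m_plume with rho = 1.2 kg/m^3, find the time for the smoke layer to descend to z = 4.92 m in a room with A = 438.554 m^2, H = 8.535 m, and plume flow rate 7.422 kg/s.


H - z = 3.615 m
t = 1.2 * 438.554 * 3.615 / 7.422 = 256.33 s

256.33 s


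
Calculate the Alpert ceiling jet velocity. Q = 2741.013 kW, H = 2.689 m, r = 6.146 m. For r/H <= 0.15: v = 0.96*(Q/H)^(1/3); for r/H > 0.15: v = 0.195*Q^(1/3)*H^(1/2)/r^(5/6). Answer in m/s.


r/H = 6.146 / 2.689 = 2.2856
r/H > 0.15, so v = 0.195*Q^(1/3)*H^(1/2)/r^(5/6)
Q^(1/3) = 13.995
H^(1/2) = 1.6398
r^(5/6) = 4.5411
v = 0.195 * 13.995 * 1.6398 / 4.5411 = 0.98546 m/s

0.98546 m/s


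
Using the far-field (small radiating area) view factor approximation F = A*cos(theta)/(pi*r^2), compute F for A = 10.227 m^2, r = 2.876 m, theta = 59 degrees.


cos(59 deg) = 0.51504
pi*r^2 = 25.985
F = 10.227 * 0.51504 / 25.985 = 0.20270

0.20270


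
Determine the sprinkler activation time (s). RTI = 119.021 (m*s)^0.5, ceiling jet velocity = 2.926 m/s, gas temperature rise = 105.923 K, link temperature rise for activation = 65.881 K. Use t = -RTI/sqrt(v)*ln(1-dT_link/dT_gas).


dT_link/dT_gas = 0.62197
ln(1 - 0.62197) = -0.97278
t = -119.021 / sqrt(2.926) * -0.97278 = 67.687 s

67.687 s


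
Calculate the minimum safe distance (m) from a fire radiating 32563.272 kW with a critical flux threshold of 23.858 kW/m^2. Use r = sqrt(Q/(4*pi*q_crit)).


4*pi*q_crit = 299.81
Q/(4*pi*q_crit) = 108.61
r = sqrt(108.61) = 10.422 m

10.422 m


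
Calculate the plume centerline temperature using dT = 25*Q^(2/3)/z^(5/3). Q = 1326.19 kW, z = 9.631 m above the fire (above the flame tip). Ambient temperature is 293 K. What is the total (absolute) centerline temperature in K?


Q^(2/3) = 120.71
z^(5/3) = 43.597
dT = 25 * 120.71 / 43.597 = 69.219 K
T = 293 + 69.219 = 362.22 K

362.22 K


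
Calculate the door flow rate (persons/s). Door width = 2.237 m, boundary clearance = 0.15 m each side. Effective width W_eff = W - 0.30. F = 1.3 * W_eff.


W_eff = 2.237 - 0.30 = 1.937 m
F = 1.3 * 1.937 = 2.5181 persons/s

2.5181 persons/s


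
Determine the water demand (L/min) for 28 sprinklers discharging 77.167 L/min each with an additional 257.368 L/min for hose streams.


Sprinkler demand = 28 * 77.167 = 2160.676 L/min
Total = 2160.676 + 257.368 = 2418.044 L/min

2418.044 L/min


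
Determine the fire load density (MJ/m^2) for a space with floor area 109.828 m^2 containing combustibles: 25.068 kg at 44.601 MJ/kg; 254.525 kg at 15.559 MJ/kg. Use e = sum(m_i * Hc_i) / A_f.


Total energy = 25.068*44.601 + 254.525*15.559
= 1118.058 + 3960.154
= 5078.212 MJ
e = 5078.212 / 109.828 = 46.238 MJ/m^2

46.238 MJ/m^2


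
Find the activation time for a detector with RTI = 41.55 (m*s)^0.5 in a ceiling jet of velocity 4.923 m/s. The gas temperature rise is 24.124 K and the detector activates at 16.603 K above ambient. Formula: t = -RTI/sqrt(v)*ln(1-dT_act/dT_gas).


dT_act/dT_gas = 0.68824
ln(1 - 0.68824) = -1.1655
t = -41.55 / sqrt(4.923) * -1.1655 = 21.826 s

21.826 s


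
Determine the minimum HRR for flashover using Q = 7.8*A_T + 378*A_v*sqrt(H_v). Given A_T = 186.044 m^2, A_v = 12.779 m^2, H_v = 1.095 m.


7.8*A_T = 1451.1
sqrt(H_v) = 1.0464
378*A_v*sqrt(H_v) = 5054.7
Q = 1451.1 + 5054.7 = 6505.8 kW

6505.8 kW


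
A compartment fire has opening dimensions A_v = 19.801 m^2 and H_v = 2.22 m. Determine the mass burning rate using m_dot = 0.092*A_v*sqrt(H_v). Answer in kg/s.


sqrt(H_v) = 1.4900
m_dot = 0.092 * 19.801 * 1.4900 = 2.7143 kg/s

2.7143 kg/s


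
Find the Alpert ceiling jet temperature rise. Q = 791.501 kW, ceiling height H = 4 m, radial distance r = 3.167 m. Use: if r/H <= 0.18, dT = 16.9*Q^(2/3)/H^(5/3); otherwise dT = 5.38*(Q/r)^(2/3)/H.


r/H = 3.167 / 4 = 0.79175
r/H > 0.18, so dT = 5.38*(Q/r)^(2/3)/H
Q/r = 249.92
(Q/r)^(2/3) = 39.677
dT = 5.38 * 39.677 / 4 = 53.365 K

53.365 K


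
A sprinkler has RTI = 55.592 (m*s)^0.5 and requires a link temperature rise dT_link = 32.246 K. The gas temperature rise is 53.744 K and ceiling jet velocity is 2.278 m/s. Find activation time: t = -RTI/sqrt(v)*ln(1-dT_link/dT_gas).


dT_link/dT_gas = 0.59999
ln(1 - 0.59999) = -0.91627
t = -55.592 / sqrt(2.278) * -0.91627 = 33.749 s

33.749 s


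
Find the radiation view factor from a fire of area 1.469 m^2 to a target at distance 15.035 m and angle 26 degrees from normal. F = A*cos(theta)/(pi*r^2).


cos(26 deg) = 0.89879
pi*r^2 = 710.16
F = 1.469 * 0.89879 / 710.16 = 0.0018592

0.0018592


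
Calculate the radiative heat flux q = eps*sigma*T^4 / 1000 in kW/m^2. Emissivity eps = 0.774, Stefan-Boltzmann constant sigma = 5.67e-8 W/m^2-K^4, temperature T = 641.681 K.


T^4 = 1.6954e+11
q = 0.774 * 5.67e-8 * 1.6954e+11 / 1000 = 7.4405 kW/m^2

7.4405 kW/m^2


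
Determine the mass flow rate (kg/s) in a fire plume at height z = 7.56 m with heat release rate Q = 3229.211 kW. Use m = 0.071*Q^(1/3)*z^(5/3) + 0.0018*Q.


Q^(1/3) = 14.781
z^(5/3) = 29.121
First term = 0.071 * 14.781 * 29.121 = 30.560
Second term = 0.0018 * 3229.211 = 5.8126
m = 36.373 kg/s

36.373 kg/s


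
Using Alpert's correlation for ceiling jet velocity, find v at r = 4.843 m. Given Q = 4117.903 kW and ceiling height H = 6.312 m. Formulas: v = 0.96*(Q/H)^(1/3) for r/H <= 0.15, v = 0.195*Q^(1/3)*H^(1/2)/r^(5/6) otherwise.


r/H = 4.843 / 6.312 = 0.76727
r/H > 0.15, so v = 0.195*Q^(1/3)*H^(1/2)/r^(5/6)
Q^(1/3) = 16.028
H^(1/2) = 2.5124
r^(5/6) = 3.7233
v = 0.195 * 16.028 * 2.5124 / 3.7233 = 2.1090 m/s

2.1090 m/s


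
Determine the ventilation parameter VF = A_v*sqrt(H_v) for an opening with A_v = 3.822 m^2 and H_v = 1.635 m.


sqrt(H_v) = 1.2787
VF = 3.822 * 1.2787 = 4.8871 m^(5/2)

4.8871 m^(5/2)


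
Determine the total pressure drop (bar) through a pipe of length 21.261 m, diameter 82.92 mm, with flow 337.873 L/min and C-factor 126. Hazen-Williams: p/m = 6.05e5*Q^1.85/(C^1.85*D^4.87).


Q^1.85 = 47664
C^1.85 = 7685.7
D^4.87 = 2.2073e+09
p/m = 0.0016998 bar/m
p_total = 0.0016998 * 21.261 = 0.036139 bar

0.036139 bar


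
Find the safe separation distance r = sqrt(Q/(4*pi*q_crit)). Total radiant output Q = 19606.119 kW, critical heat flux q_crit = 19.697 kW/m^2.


4*pi*q_crit = 247.52
Q/(4*pi*q_crit) = 79.210
r = sqrt(79.210) = 8.9000 m

8.9000 m


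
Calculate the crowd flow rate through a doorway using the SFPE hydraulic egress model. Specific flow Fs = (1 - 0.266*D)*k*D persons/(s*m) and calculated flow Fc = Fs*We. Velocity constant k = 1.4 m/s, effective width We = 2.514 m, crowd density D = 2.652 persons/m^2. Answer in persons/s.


1 - 0.266*D = 1 - 0.266*2.652 = 0.29457
Fs = 0.29457 * 1.4 * 2.652 = 1.0937 persons/(s*m)
Fc = 1.0937 * 2.514 = 2.7495 persons/s

2.7495 persons/s


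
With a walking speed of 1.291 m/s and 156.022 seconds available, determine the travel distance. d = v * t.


d = 1.291 * 156.022 = 201.42 m

201.42 m


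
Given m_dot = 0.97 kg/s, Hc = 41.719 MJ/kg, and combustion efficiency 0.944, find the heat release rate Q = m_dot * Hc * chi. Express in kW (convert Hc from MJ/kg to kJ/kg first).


Hc = 41.719 MJ/kg = 41.719 * 1000 kJ/kg = 41719 kJ/kg
Q = 0.97 kg/s * 41719 kJ/kg * 0.944 = 38201 kW

38201 kW


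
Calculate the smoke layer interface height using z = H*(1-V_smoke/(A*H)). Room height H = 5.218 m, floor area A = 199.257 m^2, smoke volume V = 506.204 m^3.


V/(A*H) = 0.48686
1 - 0.48686 = 0.51314
z = 5.218 * 0.51314 = 2.6775 m

2.6775 m


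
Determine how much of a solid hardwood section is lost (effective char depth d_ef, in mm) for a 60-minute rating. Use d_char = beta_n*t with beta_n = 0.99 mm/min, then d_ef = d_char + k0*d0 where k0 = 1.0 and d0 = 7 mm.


d_char = 0.99 * 60 = 59.4 mm
d_ef = 59.4 + 1.0*7 = 66.4 mm

66.4 mm


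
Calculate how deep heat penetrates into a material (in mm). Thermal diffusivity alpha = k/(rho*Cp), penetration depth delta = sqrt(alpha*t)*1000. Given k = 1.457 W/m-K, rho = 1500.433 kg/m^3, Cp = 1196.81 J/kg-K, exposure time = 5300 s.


alpha = 1.457 / (1500.433 * 1196.81) = 8.1137e-07 m^2/s
alpha * t = 0.0043002
delta = sqrt(0.0043002) * 1000 = 65.576 mm

65.576 mm


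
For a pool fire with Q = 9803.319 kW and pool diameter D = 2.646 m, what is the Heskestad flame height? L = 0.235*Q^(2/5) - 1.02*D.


Q^(2/5) = 39.496
0.235 * Q^(2/5) = 9.2815
1.02 * D = 2.6989
L = 6.5826 m

6.5826 m


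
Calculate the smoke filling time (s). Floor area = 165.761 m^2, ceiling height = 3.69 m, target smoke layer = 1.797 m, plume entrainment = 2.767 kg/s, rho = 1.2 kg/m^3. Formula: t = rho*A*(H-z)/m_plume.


H - z = 1.893 m
t = 1.2 * 165.761 * 1.893 / 2.767 = 136.08 s

136.08 s


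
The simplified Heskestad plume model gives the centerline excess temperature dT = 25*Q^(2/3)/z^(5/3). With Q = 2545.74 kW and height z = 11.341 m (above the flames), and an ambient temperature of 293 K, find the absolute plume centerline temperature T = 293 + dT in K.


Q^(2/3) = 186.44
z^(5/3) = 57.247
dT = 25 * 186.44 / 57.247 = 81.420 K
T = 293 + 81.420 = 374.42 K

374.42 K


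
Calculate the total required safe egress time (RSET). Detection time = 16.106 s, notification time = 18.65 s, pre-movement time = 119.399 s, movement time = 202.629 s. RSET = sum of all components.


Total = 16.106 + 18.65 + 119.399 + 202.629 = 356.784 s

356.784 s


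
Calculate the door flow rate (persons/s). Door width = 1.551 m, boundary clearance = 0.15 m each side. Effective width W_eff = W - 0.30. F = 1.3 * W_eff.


W_eff = 1.551 - 0.30 = 1.251 m
F = 1.3 * 1.251 = 1.6263 persons/s

1.6263 persons/s


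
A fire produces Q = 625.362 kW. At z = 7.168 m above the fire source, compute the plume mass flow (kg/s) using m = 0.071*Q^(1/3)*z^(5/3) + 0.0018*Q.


Q^(1/3) = 8.5515
z^(5/3) = 26.648
First term = 0.071 * 8.5515 * 26.648 = 16.180
Second term = 0.0018 * 625.362 = 1.1257
m = 17.305 kg/s

17.305 kg/s


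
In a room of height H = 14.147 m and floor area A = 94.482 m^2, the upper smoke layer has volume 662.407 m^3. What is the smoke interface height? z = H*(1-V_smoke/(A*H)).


V/(A*H) = 0.49558
1 - 0.49558 = 0.50442
z = 14.147 * 0.50442 = 7.1361 m

7.1361 m


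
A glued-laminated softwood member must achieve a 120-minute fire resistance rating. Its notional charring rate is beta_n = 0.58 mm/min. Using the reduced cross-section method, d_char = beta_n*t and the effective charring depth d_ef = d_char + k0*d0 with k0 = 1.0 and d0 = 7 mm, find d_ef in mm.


d_char = 0.58 * 120 = 69.6 mm
d_ef = 69.6 + 1.0*7 = 76.6 mm

76.6 mm


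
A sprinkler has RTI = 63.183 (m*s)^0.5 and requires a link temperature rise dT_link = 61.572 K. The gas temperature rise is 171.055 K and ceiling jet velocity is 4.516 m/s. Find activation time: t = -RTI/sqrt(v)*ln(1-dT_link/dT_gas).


dT_link/dT_gas = 0.35995
ln(1 - 0.35995) = -0.44622
t = -63.183 / sqrt(4.516) * -0.44622 = 13.267 s

13.267 s


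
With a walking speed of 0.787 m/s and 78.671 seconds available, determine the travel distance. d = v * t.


d = 0.787 * 78.671 = 61.914 m

61.914 m


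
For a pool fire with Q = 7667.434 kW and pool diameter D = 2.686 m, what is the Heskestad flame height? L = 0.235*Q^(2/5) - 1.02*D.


Q^(2/5) = 35.798
0.235 * Q^(2/5) = 8.4126
1.02 * D = 2.7397
L = 5.6728 m

5.6728 m


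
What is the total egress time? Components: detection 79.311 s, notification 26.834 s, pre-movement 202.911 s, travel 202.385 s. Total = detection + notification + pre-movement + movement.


Total = 79.311 + 26.834 + 202.911 + 202.385 = 511.441 s

511.441 s


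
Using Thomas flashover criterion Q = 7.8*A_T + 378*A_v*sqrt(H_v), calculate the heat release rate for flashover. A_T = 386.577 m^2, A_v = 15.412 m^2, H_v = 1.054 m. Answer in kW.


7.8*A_T = 3015.3
sqrt(H_v) = 1.0266
378*A_v*sqrt(H_v) = 5981.0
Q = 3015.3 + 5981.0 = 8996.3 kW

8996.3 kW


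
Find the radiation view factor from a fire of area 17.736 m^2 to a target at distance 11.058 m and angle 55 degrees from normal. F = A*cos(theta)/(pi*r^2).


cos(55 deg) = 0.57358
pi*r^2 = 384.15
F = 17.736 * 0.57358 / 384.15 = 0.026482

0.026482


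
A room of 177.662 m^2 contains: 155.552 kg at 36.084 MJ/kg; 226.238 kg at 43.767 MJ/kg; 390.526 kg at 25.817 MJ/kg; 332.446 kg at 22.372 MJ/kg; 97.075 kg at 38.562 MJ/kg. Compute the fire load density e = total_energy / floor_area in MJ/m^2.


Total energy = 155.552*36.084 + 226.238*43.767 + 390.526*25.817 + 332.446*22.372 + 97.075*38.562
= 5612.938 + 9901.759 + 10082.21 + 7437.482 + 3743.406
= 36777.79 MJ
e = 36777.79 / 177.662 = 207.01 MJ/m^2

207.01 MJ/m^2


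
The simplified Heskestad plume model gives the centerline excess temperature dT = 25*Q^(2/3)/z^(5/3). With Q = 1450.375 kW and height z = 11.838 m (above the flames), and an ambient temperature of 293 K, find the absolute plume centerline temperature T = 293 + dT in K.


Q^(2/3) = 128.13
z^(5/3) = 61.489
dT = 25 * 128.13 / 61.489 = 52.095 K
T = 293 + 52.095 = 345.10 K

345.10 K


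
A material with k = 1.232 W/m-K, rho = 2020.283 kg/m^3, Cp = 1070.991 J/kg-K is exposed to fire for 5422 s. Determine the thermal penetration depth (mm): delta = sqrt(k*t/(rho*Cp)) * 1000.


alpha = 1.232 / (2020.283 * 1070.991) = 5.6939e-07 m^2/s
alpha * t = 0.0030873
delta = sqrt(0.0030873) * 1000 = 55.563 mm

55.563 mm


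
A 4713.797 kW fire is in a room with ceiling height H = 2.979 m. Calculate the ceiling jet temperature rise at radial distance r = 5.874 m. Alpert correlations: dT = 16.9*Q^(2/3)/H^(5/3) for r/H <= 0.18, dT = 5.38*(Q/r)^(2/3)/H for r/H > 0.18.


r/H = 5.874 / 2.979 = 1.9718
r/H > 0.18, so dT = 5.38*(Q/r)^(2/3)/H
Q/r = 802.49
(Q/r)^(2/3) = 86.356
dT = 5.38 * 86.356 / 2.979 = 155.96 K

155.96 K


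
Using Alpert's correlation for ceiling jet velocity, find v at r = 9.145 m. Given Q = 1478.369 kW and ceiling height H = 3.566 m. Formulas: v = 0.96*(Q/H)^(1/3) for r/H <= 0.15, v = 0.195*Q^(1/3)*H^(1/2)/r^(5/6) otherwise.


r/H = 9.145 / 3.566 = 2.5645
r/H > 0.15, so v = 0.195*Q^(1/3)*H^(1/2)/r^(5/6)
Q^(1/3) = 11.392
H^(1/2) = 1.8884
r^(5/6) = 6.3239
v = 0.195 * 11.392 * 1.8884 / 6.3239 = 0.66334 m/s

0.66334 m/s


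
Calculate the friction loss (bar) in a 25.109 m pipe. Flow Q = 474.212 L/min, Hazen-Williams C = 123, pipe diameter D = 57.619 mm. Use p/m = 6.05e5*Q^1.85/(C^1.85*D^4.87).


Q^1.85 = 89238
C^1.85 = 7350.6
D^4.87 = 3.7493e+08
p/m = 0.019590 bar/m
p_total = 0.019590 * 25.109 = 0.49187 bar

0.49187 bar


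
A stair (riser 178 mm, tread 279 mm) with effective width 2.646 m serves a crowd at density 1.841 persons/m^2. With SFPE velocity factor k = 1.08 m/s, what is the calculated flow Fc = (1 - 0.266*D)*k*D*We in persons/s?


1 - 0.266*D = 1 - 0.266*1.841 = 0.51029
Fs = 0.51029 * 1.08 * 1.841 = 1.0146 persons/(s*m)
Fc = 1.0146 * 2.646 = 2.6847 persons/s

2.6847 persons/s


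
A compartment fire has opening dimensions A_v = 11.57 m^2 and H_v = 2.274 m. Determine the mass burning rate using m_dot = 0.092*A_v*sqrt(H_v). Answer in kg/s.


sqrt(H_v) = 1.5080
m_dot = 0.092 * 11.57 * 1.5080 = 1.6052 kg/s

1.6052 kg/s


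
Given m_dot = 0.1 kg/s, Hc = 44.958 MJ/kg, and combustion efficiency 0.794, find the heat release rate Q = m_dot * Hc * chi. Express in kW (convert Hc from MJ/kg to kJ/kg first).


Hc = 44.958 MJ/kg = 44.958 * 1000 kJ/kg = 44958 kJ/kg
Q = 0.1 kg/s * 44958 kJ/kg * 0.794 = 3569.7 kW

3569.7 kW


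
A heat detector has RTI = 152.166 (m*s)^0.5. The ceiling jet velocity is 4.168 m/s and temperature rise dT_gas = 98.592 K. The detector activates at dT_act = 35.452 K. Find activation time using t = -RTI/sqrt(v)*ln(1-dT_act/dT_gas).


dT_act/dT_gas = 0.35958
ln(1 - 0.35958) = -0.44564
t = -152.166 / sqrt(4.168) * -0.44564 = 33.215 s

33.215 s


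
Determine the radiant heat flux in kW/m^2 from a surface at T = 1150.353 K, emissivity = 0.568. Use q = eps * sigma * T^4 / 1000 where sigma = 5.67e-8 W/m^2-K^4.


T^4 = 1.7512e+12
q = 0.568 * 5.67e-8 * 1.7512e+12 / 1000 = 56.397 kW/m^2

56.397 kW/m^2


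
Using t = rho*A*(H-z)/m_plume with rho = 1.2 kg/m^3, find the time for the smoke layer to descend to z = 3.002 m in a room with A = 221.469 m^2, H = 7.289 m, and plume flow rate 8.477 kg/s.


H - z = 4.287 m
t = 1.2 * 221.469 * 4.287 / 8.477 = 134.40 s

134.40 s


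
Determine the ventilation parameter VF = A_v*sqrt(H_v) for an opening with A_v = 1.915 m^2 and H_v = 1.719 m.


sqrt(H_v) = 1.3111
VF = 1.915 * 1.3111 = 2.5108 m^(5/2)

2.5108 m^(5/2)


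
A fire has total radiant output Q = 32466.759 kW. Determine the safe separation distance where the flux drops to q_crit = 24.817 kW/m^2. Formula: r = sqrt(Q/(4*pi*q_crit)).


4*pi*q_crit = 311.86
Q/(4*pi*q_crit) = 104.11
r = sqrt(104.11) = 10.203 m

10.203 m


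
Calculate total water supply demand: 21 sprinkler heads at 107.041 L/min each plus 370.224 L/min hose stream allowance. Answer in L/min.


Sprinkler demand = 21 * 107.041 = 2247.861 L/min
Total = 2247.861 + 370.224 = 2618.085 L/min

2618.085 L/min


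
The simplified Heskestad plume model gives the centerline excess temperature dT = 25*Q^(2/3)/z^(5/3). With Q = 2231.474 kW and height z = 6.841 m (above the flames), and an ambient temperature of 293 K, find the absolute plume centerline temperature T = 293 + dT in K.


Q^(2/3) = 170.76
z^(5/3) = 24.653
dT = 25 * 170.76 / 24.653 = 173.17 K
T = 293 + 173.17 = 466.17 K

466.17 K


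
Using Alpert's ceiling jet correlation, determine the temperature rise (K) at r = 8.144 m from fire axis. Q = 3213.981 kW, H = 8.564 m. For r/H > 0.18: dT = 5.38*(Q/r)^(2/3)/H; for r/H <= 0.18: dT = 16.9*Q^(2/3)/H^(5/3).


r/H = 8.144 / 8.564 = 0.95096
r/H > 0.18, so dT = 5.38*(Q/r)^(2/3)/H
Q/r = 394.64
(Q/r)^(2/3) = 53.803
dT = 5.38 * 53.803 / 8.564 = 33.799 K

33.799 K


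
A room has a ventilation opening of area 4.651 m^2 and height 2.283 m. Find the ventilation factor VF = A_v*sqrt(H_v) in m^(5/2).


sqrt(H_v) = 1.5110
VF = 4.651 * 1.5110 = 7.0275 m^(5/2)

7.0275 m^(5/2)


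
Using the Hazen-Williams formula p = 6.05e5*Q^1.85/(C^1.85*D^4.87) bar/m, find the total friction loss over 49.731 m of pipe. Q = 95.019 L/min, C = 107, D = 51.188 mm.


Q^1.85 = 4559.8
C^1.85 = 5680.2
D^4.87 = 2.1069e+08
p/m = 0.0023051 bar/m
p_total = 0.0023051 * 49.731 = 0.11464 bar

0.11464 bar


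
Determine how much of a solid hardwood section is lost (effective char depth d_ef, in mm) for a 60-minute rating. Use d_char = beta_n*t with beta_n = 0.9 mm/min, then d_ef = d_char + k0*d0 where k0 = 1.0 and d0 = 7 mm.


d_char = 0.9 * 60 = 54 mm
d_ef = 54 + 1.0*7 = 61 mm

61 mm


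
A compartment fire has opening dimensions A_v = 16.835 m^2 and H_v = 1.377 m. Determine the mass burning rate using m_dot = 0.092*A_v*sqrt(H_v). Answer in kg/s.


sqrt(H_v) = 1.1735
m_dot = 0.092 * 16.835 * 1.1735 = 1.8175 kg/s

1.8175 kg/s


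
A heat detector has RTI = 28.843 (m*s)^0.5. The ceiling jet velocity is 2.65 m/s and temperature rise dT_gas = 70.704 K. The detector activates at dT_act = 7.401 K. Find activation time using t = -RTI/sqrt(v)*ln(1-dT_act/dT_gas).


dT_act/dT_gas = 0.10468
ln(1 - 0.10468) = -0.11057
t = -28.843 / sqrt(2.65) * -0.11057 = 1.9591 s

1.9591 s


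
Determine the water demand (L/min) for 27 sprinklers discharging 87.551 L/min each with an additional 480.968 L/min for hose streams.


Sprinkler demand = 27 * 87.551 = 2363.877 L/min
Total = 2363.877 + 480.968 = 2844.845 L/min

2844.845 L/min


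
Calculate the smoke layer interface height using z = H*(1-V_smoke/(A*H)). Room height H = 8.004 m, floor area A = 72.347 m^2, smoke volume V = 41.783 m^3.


V/(A*H) = 0.072156
1 - 0.072156 = 0.92784
z = 8.004 * 0.92784 = 7.4265 m

7.4265 m


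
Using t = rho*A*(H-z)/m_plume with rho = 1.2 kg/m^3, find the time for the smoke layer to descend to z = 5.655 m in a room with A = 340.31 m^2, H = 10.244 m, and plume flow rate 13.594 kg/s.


H - z = 4.589 m
t = 1.2 * 340.31 * 4.589 / 13.594 = 137.86 s

137.86 s


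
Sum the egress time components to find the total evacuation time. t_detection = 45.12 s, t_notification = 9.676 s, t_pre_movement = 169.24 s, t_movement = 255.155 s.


Total = 45.12 + 9.676 + 169.24 + 255.155 = 479.191 s

479.191 s


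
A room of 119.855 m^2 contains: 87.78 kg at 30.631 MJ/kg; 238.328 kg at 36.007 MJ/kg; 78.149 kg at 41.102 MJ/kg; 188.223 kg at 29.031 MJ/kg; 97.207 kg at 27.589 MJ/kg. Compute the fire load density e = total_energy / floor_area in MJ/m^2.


Total energy = 87.78*30.631 + 238.328*36.007 + 78.149*41.102 + 188.223*29.031 + 97.207*27.589
= 2688.789 + 8581.476 + 3212.080 + 5464.302 + 2681.844
= 22628.49 MJ
e = 22628.49 / 119.855 = 188.80 MJ/m^2

188.80 MJ/m^2


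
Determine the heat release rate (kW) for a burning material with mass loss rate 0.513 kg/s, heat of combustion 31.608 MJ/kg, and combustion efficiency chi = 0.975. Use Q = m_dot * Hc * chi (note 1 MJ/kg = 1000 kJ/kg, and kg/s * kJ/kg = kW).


Hc = 31.608 MJ/kg = 31.608 * 1000 kJ/kg = 31608 kJ/kg
Q = 0.513 kg/s * 31608 kJ/kg * 0.975 = 15810 kW

15810 kW


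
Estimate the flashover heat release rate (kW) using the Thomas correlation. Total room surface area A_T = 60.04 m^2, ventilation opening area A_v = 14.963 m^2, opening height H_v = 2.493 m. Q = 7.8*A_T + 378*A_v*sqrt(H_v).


7.8*A_T = 468.312
sqrt(H_v) = 1.5789
378*A_v*sqrt(H_v) = 8930.4
Q = 468.312 + 8930.4 = 9398.7 kW

9398.7 kW


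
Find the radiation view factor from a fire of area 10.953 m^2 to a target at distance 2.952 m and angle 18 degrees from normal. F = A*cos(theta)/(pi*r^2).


cos(18 deg) = 0.95106
pi*r^2 = 27.377
F = 10.953 * 0.95106 / 27.377 = 0.38050

0.38050


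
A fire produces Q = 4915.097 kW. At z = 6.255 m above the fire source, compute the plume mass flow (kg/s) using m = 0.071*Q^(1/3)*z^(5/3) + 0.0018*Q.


Q^(1/3) = 17.002
z^(5/3) = 21.235
First term = 0.071 * 17.002 * 21.235 = 25.634
Second term = 0.0018 * 4915.097 = 8.8472
m = 34.481 kg/s

34.481 kg/s


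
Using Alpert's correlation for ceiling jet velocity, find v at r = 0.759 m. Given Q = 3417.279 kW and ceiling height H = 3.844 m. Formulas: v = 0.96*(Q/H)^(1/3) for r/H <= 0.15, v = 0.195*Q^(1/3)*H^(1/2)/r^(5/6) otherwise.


r/H = 0.759 / 3.844 = 0.19745
r/H > 0.15, so v = 0.195*Q^(1/3)*H^(1/2)/r^(5/6)
Q^(1/3) = 15.062
H^(1/2) = 1.9606
r^(5/6) = 0.79470
v = 0.195 * 15.062 * 1.9606 / 0.79470 = 7.2463 m/s

7.2463 m/s


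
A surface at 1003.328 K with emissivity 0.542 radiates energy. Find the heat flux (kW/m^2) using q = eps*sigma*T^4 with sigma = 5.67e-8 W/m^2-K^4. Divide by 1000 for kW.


T^4 = 1.0134e+12
q = 0.542 * 5.67e-8 * 1.0134e+12 / 1000 = 31.143 kW/m^2

31.143 kW/m^2


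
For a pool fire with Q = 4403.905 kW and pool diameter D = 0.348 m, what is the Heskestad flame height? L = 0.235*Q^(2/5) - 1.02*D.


Q^(2/5) = 28.677
0.235 * Q^(2/5) = 6.7391
1.02 * D = 0.35496
L = 6.3842 m

6.3842 m


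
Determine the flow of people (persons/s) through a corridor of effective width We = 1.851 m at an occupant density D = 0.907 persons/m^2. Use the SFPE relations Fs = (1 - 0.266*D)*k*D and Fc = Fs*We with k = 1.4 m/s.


1 - 0.266*D = 1 - 0.266*0.907 = 0.75874
Fs = 0.75874 * 1.4 * 0.907 = 0.96345 persons/(s*m)
Fc = 0.96345 * 1.851 = 1.7833 persons/s

1.7833 persons/s


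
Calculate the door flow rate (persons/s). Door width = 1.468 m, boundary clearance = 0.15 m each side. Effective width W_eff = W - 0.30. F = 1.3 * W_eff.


W_eff = 1.468 - 0.30 = 1.168 m
F = 1.3 * 1.168 = 1.5184 persons/s

1.5184 persons/s


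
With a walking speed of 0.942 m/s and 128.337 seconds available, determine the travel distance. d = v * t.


d = 0.942 * 128.337 = 120.89 m

120.89 m


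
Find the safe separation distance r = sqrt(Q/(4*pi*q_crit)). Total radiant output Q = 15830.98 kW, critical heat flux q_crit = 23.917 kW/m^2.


4*pi*q_crit = 300.55
Q/(4*pi*q_crit) = 52.673
r = sqrt(52.673) = 7.2576 m

7.2576 m


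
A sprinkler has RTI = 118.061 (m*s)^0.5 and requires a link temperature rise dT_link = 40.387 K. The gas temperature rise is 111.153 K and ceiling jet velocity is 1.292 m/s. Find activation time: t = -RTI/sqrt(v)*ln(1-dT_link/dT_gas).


dT_link/dT_gas = 0.36335
ln(1 - 0.36335) = -0.45153
t = -118.061 / sqrt(1.292) * -0.45153 = 46.899 s

46.899 s


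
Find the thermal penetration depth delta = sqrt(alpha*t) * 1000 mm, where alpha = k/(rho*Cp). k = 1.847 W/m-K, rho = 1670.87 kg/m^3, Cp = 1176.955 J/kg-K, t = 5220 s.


alpha = 1.847 / (1670.87 * 1176.955) = 9.3921e-07 m^2/s
alpha * t = 0.0049027
delta = sqrt(0.0049027) * 1000 = 70.019 mm

70.019 mm


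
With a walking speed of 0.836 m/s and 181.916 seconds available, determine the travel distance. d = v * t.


d = 0.836 * 181.916 = 152.08 m

152.08 m


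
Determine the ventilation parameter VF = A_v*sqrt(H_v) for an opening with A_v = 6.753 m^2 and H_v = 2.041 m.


sqrt(H_v) = 1.4286
VF = 6.753 * 1.4286 = 9.6476 m^(5/2)

9.6476 m^(5/2)


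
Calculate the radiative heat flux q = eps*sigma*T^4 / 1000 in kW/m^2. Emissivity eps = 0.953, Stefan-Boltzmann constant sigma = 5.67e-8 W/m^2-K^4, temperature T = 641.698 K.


T^4 = 1.6956e+11
q = 0.953 * 5.67e-8 * 1.6956e+11 / 1000 = 9.1622 kW/m^2

9.1622 kW/m^2


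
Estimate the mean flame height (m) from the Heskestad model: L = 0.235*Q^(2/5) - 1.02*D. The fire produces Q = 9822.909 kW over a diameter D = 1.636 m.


Q^(2/5) = 39.527
0.235 * Q^(2/5) = 9.2889
1.02 * D = 1.6687
L = 7.6202 m

7.6202 m


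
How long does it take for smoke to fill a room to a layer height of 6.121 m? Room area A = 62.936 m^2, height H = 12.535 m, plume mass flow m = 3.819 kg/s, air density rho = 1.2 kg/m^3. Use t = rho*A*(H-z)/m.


H - z = 6.414 m
t = 1.2 * 62.936 * 6.414 / 3.819 = 126.84 s

126.84 s


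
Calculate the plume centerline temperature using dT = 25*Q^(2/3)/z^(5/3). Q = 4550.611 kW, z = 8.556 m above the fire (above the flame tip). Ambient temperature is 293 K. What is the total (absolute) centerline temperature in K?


Q^(2/3) = 274.61
z^(5/3) = 35.792
dT = 25 * 274.61 / 35.792 = 191.81 K
T = 293 + 191.81 = 484.81 K

484.81 K


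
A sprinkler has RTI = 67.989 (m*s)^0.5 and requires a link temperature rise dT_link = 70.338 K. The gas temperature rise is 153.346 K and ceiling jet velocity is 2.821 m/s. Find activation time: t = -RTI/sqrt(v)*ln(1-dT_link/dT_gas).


dT_link/dT_gas = 0.45869
ln(1 - 0.45869) = -0.61376
t = -67.989 / sqrt(2.821) * -0.61376 = 24.845 s

24.845 s


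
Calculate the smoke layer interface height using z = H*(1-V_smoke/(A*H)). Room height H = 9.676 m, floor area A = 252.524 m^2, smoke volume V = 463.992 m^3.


V/(A*H) = 0.18989
1 - 0.18989 = 0.81011
z = 9.676 * 0.81011 = 7.8386 m

7.8386 m


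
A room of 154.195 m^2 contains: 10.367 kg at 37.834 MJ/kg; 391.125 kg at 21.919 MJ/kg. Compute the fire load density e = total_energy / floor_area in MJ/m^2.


Total energy = 10.367*37.834 + 391.125*21.919
= 392.2251 + 8573.069
= 8965.294 MJ
e = 8965.294 / 154.195 = 58.143 MJ/m^2

58.143 MJ/m^2


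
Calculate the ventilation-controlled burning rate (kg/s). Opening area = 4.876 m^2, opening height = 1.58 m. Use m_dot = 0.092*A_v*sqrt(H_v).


sqrt(H_v) = 1.2570
m_dot = 0.092 * 4.876 * 1.2570 = 0.56387 kg/s

0.56387 kg/s


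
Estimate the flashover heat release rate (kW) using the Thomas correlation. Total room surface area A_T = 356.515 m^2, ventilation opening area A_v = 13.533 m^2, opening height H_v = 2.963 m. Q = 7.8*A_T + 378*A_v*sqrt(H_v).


7.8*A_T = 2780.817
sqrt(H_v) = 1.7213
378*A_v*sqrt(H_v) = 8805.5
Q = 2780.817 + 8805.5 = 11586 kW

11586 kW


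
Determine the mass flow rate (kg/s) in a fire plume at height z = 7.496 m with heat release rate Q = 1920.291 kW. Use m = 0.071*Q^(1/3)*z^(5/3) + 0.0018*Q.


Q^(1/3) = 12.430
z^(5/3) = 28.711
First term = 0.071 * 12.430 * 28.711 = 25.337
Second term = 0.0018 * 1920.291 = 3.4565
m = 28.794 kg/s

28.794 kg/s


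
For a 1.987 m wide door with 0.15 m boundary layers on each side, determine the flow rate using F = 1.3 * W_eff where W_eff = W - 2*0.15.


W_eff = 1.987 - 0.30 = 1.687 m
F = 1.3 * 1.687 = 2.1931 persons/s

2.1931 persons/s


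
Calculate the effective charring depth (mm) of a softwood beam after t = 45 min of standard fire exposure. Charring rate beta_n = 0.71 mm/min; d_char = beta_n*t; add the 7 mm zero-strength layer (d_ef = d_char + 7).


d_char = 0.71 * 45 = 31.95 mm
d_ef = 31.95 + 1.0*7 = 38.95 mm

38.95 mm


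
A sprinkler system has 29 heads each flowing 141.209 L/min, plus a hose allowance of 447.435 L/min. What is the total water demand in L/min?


Sprinkler demand = 29 * 141.209 = 4095.061 L/min
Total = 4095.061 + 447.435 = 4542.496 L/min

4542.496 L/min


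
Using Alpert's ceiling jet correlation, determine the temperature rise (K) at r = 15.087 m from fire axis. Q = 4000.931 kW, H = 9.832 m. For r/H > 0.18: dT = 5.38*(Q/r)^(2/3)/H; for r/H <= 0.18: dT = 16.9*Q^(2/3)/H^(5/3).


r/H = 15.087 / 9.832 = 1.5345
r/H > 0.18, so dT = 5.38*(Q/r)^(2/3)/H
Q/r = 265.19
(Q/r)^(2/3) = 41.277
dT = 5.38 * 41.277 / 9.832 = 22.586 K

22.586 K


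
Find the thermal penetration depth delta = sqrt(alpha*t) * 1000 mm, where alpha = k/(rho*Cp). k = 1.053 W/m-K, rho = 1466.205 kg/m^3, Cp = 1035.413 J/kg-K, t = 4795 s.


alpha = 1.053 / (1466.205 * 1035.413) = 6.9362e-07 m^2/s
alpha * t = 0.0033259
delta = sqrt(0.0033259) * 1000 = 57.671 mm

57.671 mm


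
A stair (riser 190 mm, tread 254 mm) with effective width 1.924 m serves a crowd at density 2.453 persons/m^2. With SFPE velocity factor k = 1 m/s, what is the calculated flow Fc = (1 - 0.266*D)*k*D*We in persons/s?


1 - 0.266*D = 1 - 0.266*2.453 = 0.34750
Fs = 0.34750 * 1 * 2.453 = 0.85242 persons/(s*m)
Fc = 0.85242 * 1.924 = 1.6401 persons/s

1.6401 persons/s
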